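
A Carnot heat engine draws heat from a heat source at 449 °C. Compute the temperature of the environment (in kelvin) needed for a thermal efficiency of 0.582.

T_H = 449 °C → 449 + 273.15 = 722.15 K.
From η = 1 − T_C/T_H, T_C = T_H·(1 − η) = 722.15 × (1 − 0.582) = 302 K.

T_C ≈ 302 K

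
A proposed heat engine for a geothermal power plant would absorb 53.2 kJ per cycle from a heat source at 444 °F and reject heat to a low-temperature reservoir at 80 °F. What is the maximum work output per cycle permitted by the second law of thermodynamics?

T_H = 444 °F → (444 − 32) × 5/9 = 228.89 °C = 502.04 K.
T_C = 80 °F → (80 − 32) × 5/9 = 26.67 °C = 299.82 K.
The second-law ceiling is the Carnot efficiency, η_max = 1 − T_C/T_H = 1 − 299.82/502.04 = 0.4028.
W_max = η_max · Q_H = 0.4028 × 53.2 = 21.4 kJ.

W_max ≈ 21.4 kJ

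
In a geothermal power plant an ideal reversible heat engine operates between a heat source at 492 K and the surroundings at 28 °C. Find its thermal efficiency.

η ≈ 0.388

T_C = 28 °C → 28 + 273.15 = 301.15 K.
For a reversible engine, η = 1 − T_C/T_H = 1 − 301.15/492.00 = 0.388.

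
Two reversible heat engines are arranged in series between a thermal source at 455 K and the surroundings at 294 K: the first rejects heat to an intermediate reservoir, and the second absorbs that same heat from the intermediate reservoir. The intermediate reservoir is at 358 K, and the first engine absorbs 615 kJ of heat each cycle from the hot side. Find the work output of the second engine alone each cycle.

W₂ ≈ 86.51 kJ

Heat entering the second stage: Q_m = Q_H·(T_m/T_H) = 615 × 358.00/455.00 = 483.9 kJ.
Second-stage efficiency η₂ = 1 − T_C/T_m = 1 − 294.00/358.00 = 0.1788, so W₂ = η₂·Q_m = 86.51 kJ.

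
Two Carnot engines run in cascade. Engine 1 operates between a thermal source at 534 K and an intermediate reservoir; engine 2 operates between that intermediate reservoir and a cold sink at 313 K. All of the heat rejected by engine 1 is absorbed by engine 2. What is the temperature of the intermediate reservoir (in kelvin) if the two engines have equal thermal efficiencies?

Equal efficiencies require 1 − T_m/T_H = 1 − T_C/T_m, i.e. T_m/T_H = T_C/T_m, so T_m = √(T_H·T_C) = √(534.00 × 313.00) = 409 K.

T_m ≈ 409 K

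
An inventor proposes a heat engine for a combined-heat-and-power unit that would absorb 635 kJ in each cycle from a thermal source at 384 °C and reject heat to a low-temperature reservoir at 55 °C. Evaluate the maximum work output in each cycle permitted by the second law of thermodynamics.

W_max ≈ 318 kJ

T_H = 384 °C → 384 + 273.15 = 657.15 K.
T_C = 55 °C → 55 + 273.15 = 328.15 K.
The second-law ceiling is the Carnot efficiency, η_max = 1 − T_C/T_H = 1 − 328.15/657.15 = 0.5006.
W_max = η_max · Q_H = 0.5006 × 635 = 318 kJ.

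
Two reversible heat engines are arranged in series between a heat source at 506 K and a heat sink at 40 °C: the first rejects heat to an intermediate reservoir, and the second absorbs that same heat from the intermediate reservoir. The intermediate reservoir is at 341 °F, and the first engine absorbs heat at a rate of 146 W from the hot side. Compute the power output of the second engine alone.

Ẇ₂ ≈ 38.0 W

T_C = 40 °C → 40 + 273.15 = 313.15 K.
T_m = 341 °F → (341 − 32) × 5/9 = 171.67 °C = 444.82 K.
Heat entering the second stage: Q_m = Q_H·(T_m/T_H) = 146 × 444.82/506.00 = 128 W.
Second-stage efficiency η₂ = 1 − T_C/T_m = 1 − 313.15/444.82 = 0.2960, so W₂ = η₂·Q_m = 38.0 W.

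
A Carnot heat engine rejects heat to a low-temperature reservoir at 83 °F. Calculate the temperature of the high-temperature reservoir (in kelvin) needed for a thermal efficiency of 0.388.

T_H ≈ 492.6 K

T_C = 83 °F → (83 − 32) × 5/9 = 28.33 °C = 301.48 K.
From η = 1 − T_C/T_H, solving for T_H gives T_H = T_C/(1 − η) = 301.48/(1 − 0.388) = 492.6 K.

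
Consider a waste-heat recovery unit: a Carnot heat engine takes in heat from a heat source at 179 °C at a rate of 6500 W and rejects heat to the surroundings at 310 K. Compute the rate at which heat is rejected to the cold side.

T_H = 179 °C → 179 + 273.15 = 452.15 K.
η_rev = 1 − T_C/T_H = 1 − 310.00/452.15 = 0.3144.
For a reversible cycle Q_C/Q_H = T_C/T_H, so Q_C = 6500 × 310.00/452.15 = 4460 W.

Q̇_C ≈ 4460 W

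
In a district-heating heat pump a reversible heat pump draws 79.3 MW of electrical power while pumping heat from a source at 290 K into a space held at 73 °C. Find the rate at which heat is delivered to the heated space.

T_H = 73 °C → 73 + 273.15 = 346.15 K.
For a reversible heat pump, COP_HP = T_H/(T_H − T_C) = 346.15/56.15 = 6.1647.
Q_H = COP_HP · W = 6.1647 × 79.3 = 489 MW.

Q̇_H ≈ 489 MW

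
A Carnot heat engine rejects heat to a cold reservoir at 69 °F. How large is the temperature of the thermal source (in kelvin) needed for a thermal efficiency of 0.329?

T_H ≈ 437.7 K

T_C = 69 °F → (69 − 32) × 5/9 = 20.56 °C = 293.71 K.
From η = 1 − T_C/T_H, solving for T_H gives T_H = T_C/(1 − η) = 293.71/(1 − 0.329) = 437.7 K.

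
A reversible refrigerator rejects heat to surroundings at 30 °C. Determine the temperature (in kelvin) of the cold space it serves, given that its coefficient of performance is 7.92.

T_H = 30 °C → 30 + 273.15 = 303.15 K.
COP_R = T_C/(T_H − T_C) ⇒ T_C = T_H·COP_R/(1 + COP_R) = 303.15 × 7.92/(1 + 7.92) = 269.2 K.

T_C ≈ 269.2 K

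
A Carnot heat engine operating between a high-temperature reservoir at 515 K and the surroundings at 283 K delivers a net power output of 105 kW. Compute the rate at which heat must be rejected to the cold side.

Q̇_C ≈ 128 kW

Since the cycle is reversible, η = 1 − T_C/T_H = 1 − 283.00/515.00 = 0.4505.
Since Q_C/Q_H = T_C/T_H and Q_H = W/η, Q_C = W·T_C/(T_H − T_C) = 105 × 283.00/232.00 = 128 kW.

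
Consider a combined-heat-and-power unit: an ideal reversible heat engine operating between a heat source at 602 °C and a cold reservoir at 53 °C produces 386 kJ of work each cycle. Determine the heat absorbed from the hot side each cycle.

Q_H ≈ 615 kJ

T_H = 602 °C → 602 + 273.15 = 875.15 K.
T_C = 53 °C → 53 + 273.15 = 326.15 K.
The Carnot efficiency is η = 1 − T_C/T_H = 1 − 326.15/875.15 = 0.6273.
Q_H = W/η = 386/0.6273 = 615 kJ.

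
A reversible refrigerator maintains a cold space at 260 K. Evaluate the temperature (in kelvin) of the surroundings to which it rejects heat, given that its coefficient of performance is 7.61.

T_H ≈ 294 K

COP_R = T_C/(T_H − T_C) ⇒ T_H = T_C·(1 + 1/COP_R) = 260.00 × (1 + 1/7.61) = 294 K.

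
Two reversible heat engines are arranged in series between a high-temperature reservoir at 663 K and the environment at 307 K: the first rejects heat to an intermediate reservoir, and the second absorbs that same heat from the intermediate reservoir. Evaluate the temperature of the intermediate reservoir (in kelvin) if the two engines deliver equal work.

For reversible stages Q_m = Q_H·(T_m/T_H). Setting W₁ = Q_H(1 − T_m/T_H) equal to W₂ = Q_m(1 − T_C/T_m) = Q_H·(T_m − T_C)/T_H gives T_H − T_m = T_m − T_C, so T_m = (T_H + T_C)/2 = (663.00 + 307.00)/2 = 485 K.

T_m ≈ 485 K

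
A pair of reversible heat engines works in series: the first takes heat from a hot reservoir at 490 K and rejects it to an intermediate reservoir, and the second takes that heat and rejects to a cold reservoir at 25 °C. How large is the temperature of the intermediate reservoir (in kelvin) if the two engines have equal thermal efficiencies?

T_m ≈ 382 K

T_C = 25 °C → 25 + 273.15 = 298.15 K.
Equal efficiencies require 1 − T_m/T_H = 1 − T_C/T_m, i.e. T_m/T_H = T_C/T_m, so T_m = √(T_H·T_C) = √(490.00 × 298.15) = 382 K.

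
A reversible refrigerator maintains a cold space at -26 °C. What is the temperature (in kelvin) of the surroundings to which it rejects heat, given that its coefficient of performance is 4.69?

T_C = -26 °C → -26 + 273.15 = 247.15 K.
COP_R = T_C/(T_H − T_C) ⇒ T_H = T_C·(1 + 1/COP_R) = 247.15 × (1 + 1/4.69) = 300 K.

T_H ≈ 300 K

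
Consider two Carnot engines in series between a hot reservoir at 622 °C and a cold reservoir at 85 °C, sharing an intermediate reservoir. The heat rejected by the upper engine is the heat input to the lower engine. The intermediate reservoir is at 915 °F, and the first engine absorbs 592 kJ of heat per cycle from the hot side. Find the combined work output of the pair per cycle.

W_total ≈ 355 kJ

T_H = 622 °C → 622 + 273.15 = 895.15 K.
T_C = 85 °C → 85 + 273.15 = 358.15 K.
Two reversible stages in series are equivalent to a single Carnot engine between T_H and T_C, so η_total = 1 − T_C/T_H = 1 − 358.15/895.15 = 0.5999.
W_total = η_total · Q_H = 0.5999 × 592 = 355 kJ.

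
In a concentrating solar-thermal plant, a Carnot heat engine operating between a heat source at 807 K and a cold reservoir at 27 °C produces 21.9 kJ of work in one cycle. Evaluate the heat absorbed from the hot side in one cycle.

Q_H ≈ 34.9 kJ

T_C = 27 °C → 27 + 273.15 = 300.15 K.
Since the cycle is reversible, η = 1 − T_C/T_H = 1 − 300.15/807.00 = 0.6281.
Q_H = W/η = 21.9/0.6281 = 34.9 kJ.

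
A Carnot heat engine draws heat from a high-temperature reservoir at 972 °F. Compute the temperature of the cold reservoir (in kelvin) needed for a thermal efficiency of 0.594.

T_C ≈ 322.9 K

T_H = 972 °F → (972 − 32) × 5/9 = 522.22 °C = 795.37 K.
From η = 1 − T_C/T_H, T_C = T_H·(1 − η) = 795.37 × (1 − 0.594) = 322.9 K.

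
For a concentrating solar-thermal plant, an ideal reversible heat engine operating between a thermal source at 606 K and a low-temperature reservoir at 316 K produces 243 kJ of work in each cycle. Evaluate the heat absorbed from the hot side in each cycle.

Q_H ≈ 507.8 kJ

For a reversible engine, η = 1 − T_C/T_H = 1 − 316.00/606.00 = 0.4785.
Q_H = W/η = 243/0.4785 = 507.8 kJ.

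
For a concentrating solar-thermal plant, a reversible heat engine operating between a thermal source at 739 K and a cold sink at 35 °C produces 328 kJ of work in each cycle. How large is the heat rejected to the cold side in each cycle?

T_C = 35 °C → 35 + 273.15 = 308.15 K.
The Carnot efficiency is η = 1 − T_C/T_H = 1 − 308.15/739.00 = 0.5830.
Since Q_C/Q_H = T_C/T_H and Q_H = W/η, Q_C = W·T_C/(T_H − T_C) = 328 × 308.15/430.85 = 235 kJ.

Q_C ≈ 235 kJ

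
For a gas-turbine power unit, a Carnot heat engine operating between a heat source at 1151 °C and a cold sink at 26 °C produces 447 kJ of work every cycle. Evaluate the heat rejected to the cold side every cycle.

T_H = 1151 °C → 1151 + 273.15 = 1424.15 K.
T_C = 26 °C → 26 + 273.15 = 299.15 K.
Since the cycle is reversible, η = 1 − T_C/T_H = 1 − 299.15/1424.15 = 0.7899.
Since Q_C/Q_H = T_C/T_H and Q_H = W/η, Q_C = W·T_C/(T_H − T_C) = 447 × 299.15/1125.00 = 119 kJ.

Q_C ≈ 119 kJ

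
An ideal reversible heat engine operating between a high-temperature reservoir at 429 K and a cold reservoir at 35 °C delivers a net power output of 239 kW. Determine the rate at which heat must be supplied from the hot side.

T_C = 35 °C → 35 + 273.15 = 308.15 K.
For a reversible engine, η = 1 − T_C/T_H = 1 − 308.15/429.00 = 0.2817.
Q_H = W/η = 239/0.2817 = 848.4 kW.

Q̇_H ≈ 848.4 kW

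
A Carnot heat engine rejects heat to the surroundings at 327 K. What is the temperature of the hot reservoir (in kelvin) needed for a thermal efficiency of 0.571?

From η = 1 − T_C/T_H, solving for T_H gives T_H = T_C/(1 − η) = 327.00/(1 − 0.571) = 762 K.

T_H ≈ 762 K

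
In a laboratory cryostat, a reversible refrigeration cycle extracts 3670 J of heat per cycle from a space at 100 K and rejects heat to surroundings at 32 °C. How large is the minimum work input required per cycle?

T_H = 32 °C → 32 + 273.15 = 305.15 K.
Carnot COP: COP_R = T_C/(T_H − T_C) = 100.00/205.15 = 0.4874.
W = Q_C/COP_R = 3670/0.4874 = 7530 J.

W_in ≈ 7530 J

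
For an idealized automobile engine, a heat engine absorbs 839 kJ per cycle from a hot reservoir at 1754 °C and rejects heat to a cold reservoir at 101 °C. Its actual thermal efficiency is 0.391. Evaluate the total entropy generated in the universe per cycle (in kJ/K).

ΔS_univ ≈ 0.9517 kJ/K

T_H = 1754 °C → 1754 + 273.15 = 2027.15 K.
T_C = 101 °C → 101 + 273.15 = 374.15 K.
W = η·Q_H = 0.391 × 839 = 328.0 kJ, so Q_C = Q_H − W = 511.0 kJ.
Reservoir entropy changes: ΔS_H = −Q_H/T_H = −839/2027.15 = -0.4139 kJ/K and ΔS_C = +Q_C/T_C = 511.0/374.15 = 1.366 kJ/K.
ΔS_univ = −Q_H/T_H + Q_C/T_C = 0.9517 kJ/K (> 0, since η = 0.391 < η_Carnot = 0.815).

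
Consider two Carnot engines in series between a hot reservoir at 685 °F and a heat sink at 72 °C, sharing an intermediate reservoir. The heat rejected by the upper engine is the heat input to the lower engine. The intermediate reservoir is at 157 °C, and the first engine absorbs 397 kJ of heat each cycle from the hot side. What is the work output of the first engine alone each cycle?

T_H = 685 °F → (685 − 32) × 5/9 = 362.78 °C = 635.93 K.
T_C = 72 °C → 72 + 273.15 = 345.15 K.
T_m = 157 °C → 157 + 273.15 = 430.15 K.
First-stage efficiency η₁ = 1 − T_m/T_H = 1 − 430.15/635.93 = 0.3236.
W₁ = η₁·Q_H = 0.3236 × 397 = 128 kJ.

W₁ ≈ 128 kJ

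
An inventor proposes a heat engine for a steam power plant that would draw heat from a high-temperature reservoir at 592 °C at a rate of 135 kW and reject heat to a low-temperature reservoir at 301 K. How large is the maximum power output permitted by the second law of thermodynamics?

T_H = 592 °C → 592 + 273.15 = 865.15 K.
No engine can exceed the Carnot limit: η_max = 1 − T_C/T_H = 1 − 301.00/865.15 = 0.6521.
W_max = η_max · Q_H = 0.6521 × 135 = 88.03 kW.

Ẇ_max ≈ 88.03 kW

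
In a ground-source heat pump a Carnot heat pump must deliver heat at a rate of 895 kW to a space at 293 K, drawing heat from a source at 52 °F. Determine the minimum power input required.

T_C = 52 °F → (52 − 32) × 5/9 = 11.11 °C = 284.26 K.
Reversible heating COP: COP_HP = T_H/(T_H − T_C) = 293.00/8.74 = 33.5283.
W = Q_H/COP_HP = 895/33.5283 = 26.7 kW.

Ẇ_in ≈ 26.7 kW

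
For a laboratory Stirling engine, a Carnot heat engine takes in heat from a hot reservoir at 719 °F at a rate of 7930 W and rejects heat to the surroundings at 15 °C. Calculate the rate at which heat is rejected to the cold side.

Q̇_C ≈ 3490 W

T_H = 719 °F → (719 − 32) × 5/9 = 381.67 °C = 654.82 K.
T_C = 15 °C → 15 + 273.15 = 288.15 K.
Carnot efficiency: η = 1 − T_C/T_H = 1 − 288.15/654.82 = 0.5600.
For a reversible cycle Q_C/Q_H = T_C/T_H, so Q_C = 7930 × 288.15/654.82 = 3490 W.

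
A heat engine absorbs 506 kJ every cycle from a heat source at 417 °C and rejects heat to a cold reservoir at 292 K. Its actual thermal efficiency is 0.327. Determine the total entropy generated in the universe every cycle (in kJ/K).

ΔS_univ ≈ 0.433 kJ/K

T_H = 417 °C → 417 + 273.15 = 690.15 K.
W = η·Q_H = 0.327 × 506 = 165.5 kJ, so Q_C = Q_H − W = 340.5 kJ.
Entropy balance on the reservoirs: −Q_H/T_H = -0.7332 kJ/K, +Q_C/T_C = 1.166 kJ/K.
ΔS_univ = −Q_H/T_H + Q_C/T_C = 0.433 kJ/K (> 0, since η = 0.327 < η_Carnot = 0.577).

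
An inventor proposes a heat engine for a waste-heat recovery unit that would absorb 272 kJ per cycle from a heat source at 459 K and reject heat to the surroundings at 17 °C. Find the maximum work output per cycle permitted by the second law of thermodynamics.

W_max ≈ 100 kJ

T_C = 17 °C → 17 + 273.15 = 290.15 K.
The upper bound on efficiency is η_max = 1 − T_C/T_H = 1 − 290.15/459.00 = 0.3679.
W_max = η_max · Q_H = 0.3679 × 272 = 100 kJ.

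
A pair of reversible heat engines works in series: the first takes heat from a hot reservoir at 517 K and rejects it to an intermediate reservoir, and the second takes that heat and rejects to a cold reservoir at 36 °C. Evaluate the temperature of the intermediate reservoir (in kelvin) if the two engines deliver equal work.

T_C = 36 °C → 36 + 273.15 = 309.15 K.
For reversible stages Q_m = Q_H·(T_m/T_H). Setting W₁ = Q_H(1 − T_m/T_H) equal to W₂ = Q_m(1 − T_C/T_m) = Q_H·(T_m − T_C)/T_H gives T_H − T_m = T_m − T_C, so T_m = (T_H + T_C)/2 = (517.00 + 309.15)/2 = 413 K.

T_m ≈ 413 K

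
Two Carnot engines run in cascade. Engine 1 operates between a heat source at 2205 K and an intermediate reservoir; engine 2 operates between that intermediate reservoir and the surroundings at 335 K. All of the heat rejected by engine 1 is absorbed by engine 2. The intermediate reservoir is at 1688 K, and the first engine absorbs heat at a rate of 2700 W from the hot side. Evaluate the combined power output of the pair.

Two reversible stages in series are equivalent to a single Carnot engine between T_H and T_C, so η_total = 1 − T_C/T_H = 1 − 335.00/2205.00 = 0.8481.
W_total = η_total · Q_H = 0.8481 × 2700 = 2290 W.

Ẇ_total ≈ 2290 W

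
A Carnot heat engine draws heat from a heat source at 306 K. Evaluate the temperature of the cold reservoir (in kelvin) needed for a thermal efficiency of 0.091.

T_C ≈ 278 K

From η = 1 − T_C/T_H, T_C = T_H·(1 − η) = 306.00 × (1 − 0.091) = 278 K.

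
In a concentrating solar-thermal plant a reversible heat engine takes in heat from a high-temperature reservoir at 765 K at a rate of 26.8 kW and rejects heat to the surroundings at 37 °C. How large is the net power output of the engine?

Ẇ ≈ 15.9 kW

T_C = 37 °C → 37 + 273.15 = 310.15 K.
Carnot efficiency: η = 1 − T_C/T_H = 1 − 310.15/765.00 = 0.5946.
W = η·Q_H = 0.5946 × 26.8 = 15.9 kW.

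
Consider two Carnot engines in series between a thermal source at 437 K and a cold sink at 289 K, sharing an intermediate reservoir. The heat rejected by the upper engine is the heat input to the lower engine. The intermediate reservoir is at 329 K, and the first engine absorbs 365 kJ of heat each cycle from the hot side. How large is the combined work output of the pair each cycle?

W_total ≈ 123.6 kJ

Two reversible stages in series are equivalent to a single Carnot engine between T_H and T_C, so η_total = 1 − T_C/T_H = 1 − 289.00/437.00 = 0.3387.
W_total = η_total · Q_H = 0.3387 × 365 = 123.6 kJ.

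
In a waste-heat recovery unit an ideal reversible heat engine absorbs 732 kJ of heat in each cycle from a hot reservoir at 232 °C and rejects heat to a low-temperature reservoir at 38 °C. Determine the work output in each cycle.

W ≈ 281 kJ

T_H = 232 °C → 232 + 273.15 = 505.15 K.
T_C = 38 °C → 38 + 273.15 = 311.15 K.
η_rev = 1 − T_C/T_H = 1 − 311.15/505.15 = 0.3840.
W = η·Q_H = 0.3840 × 732 = 281 kJ.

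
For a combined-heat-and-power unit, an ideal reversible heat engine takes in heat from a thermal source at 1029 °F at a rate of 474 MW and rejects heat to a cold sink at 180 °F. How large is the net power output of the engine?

Ẇ ≈ 270 MW

T_H = 1029 °F → (1029 − 32) × 5/9 = 553.89 °C = 827.04 K.
T_C = 180 °F → (180 − 32) × 5/9 = 82.22 °C = 355.37 K.
η_rev = 1 − T_C/T_H = 1 − 355.37/827.04 = 0.5703.
W = η·Q_H = 0.5703 × 474 = 270 MW.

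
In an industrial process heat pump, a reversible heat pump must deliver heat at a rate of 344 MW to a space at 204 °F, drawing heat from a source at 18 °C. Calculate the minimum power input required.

Ẇ_in ≈ 72.4 MW

T_H = 204 °F → (204 − 32) × 5/9 = 95.56 °C = 368.71 K.
T_C = 18 °C → 18 + 273.15 = 291.15 K.
COP_HP = T_H/(T_H − T_C) = 368.71/77.56 = 4.7541.
W = Q_H/COP_HP = 344/4.7541 = 72.4 MW.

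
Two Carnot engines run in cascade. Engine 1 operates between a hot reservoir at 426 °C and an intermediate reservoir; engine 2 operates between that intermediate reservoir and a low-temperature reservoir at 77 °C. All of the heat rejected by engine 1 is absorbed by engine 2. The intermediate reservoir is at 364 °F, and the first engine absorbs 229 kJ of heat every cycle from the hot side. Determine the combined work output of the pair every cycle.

T_H = 426 °C → 426 + 273.15 = 699.15 K.
T_C = 77 °C → 77 + 273.15 = 350.15 K.
Two reversible stages in series are equivalent to a single Carnot engine between T_H and T_C, so η_total = 1 − T_C/T_H = 1 − 350.15/699.15 = 0.4992.
W_total = η_total · Q_H = 0.4992 × 229 = 114.3 kJ.

W_total ≈ 114.3 kJ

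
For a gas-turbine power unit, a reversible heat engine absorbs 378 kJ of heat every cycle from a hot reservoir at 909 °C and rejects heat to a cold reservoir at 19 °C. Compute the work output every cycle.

T_H = 909 °C → 909 + 273.15 = 1182.15 K.
T_C = 19 °C → 19 + 273.15 = 292.15 K.
η_rev = 1 − T_C/T_H = 1 − 292.15/1182.15 = 0.7529.
W = η·Q_H = 0.7529 × 378 = 285 kJ.

W ≈ 285 kJ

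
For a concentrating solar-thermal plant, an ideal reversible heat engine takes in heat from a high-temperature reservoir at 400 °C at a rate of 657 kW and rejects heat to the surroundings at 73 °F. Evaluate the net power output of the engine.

T_H = 400 °C → 400 + 273.15 = 673.15 K.
T_C = 73 °F → (73 − 32) × 5/9 = 22.78 °C = 295.93 K.
Since the cycle is reversible, η = 1 − T_C/T_H = 1 − 295.93/673.15 = 0.5604.
W = η·Q_H = 0.5604 × 657 = 368 kW.

Ẇ ≈ 368 kW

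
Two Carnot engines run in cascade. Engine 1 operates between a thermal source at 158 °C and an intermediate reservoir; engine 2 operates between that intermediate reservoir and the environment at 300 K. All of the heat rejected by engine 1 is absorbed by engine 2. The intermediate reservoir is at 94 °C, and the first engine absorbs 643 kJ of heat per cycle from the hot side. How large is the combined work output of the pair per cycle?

W_total ≈ 195.6 kJ

T_H = 158 °C → 158 + 273.15 = 431.15 K.
Two reversible stages in series are equivalent to a single Carnot engine between T_H and T_C, so η_total = 1 − T_C/T_H = 1 − 300.00/431.15 = 0.3042.
W_total = η_total · Q_H = 0.3042 × 643 = 195.6 kJ.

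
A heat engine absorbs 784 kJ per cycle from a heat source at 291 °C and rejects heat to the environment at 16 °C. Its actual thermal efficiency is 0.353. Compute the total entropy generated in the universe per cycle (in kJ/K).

ΔS_univ ≈ 0.365 kJ/K

T_H = 291 °C → 291 + 273.15 = 564.15 K.
T_C = 16 °C → 16 + 273.15 = 289.15 K.
W = η·Q_H = 0.353 × 784 = 276.8 kJ, so Q_C = Q_H − W = 507.2 kJ.
Entropy balance on the reservoirs: −Q_H/T_H = -1.390 kJ/K, +Q_C/T_C = 1.754 kJ/K.
ΔS_univ = −Q_H/T_H + Q_C/T_C = 0.365 kJ/K (> 0, since η = 0.353 < η_Carnot = 0.487).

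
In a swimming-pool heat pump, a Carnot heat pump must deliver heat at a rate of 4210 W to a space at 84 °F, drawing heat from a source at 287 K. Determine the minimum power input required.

Ẇ_in ≈ 209.6 W

T_H = 84 °F → (84 − 32) × 5/9 = 28.89 °C = 302.04 K.
Reversible heating COP: COP_HP = T_H/(T_H − T_C) = 302.04/15.04 = 20.0839.
W = Q_H/COP_HP = 4210/20.0839 = 209.6 W.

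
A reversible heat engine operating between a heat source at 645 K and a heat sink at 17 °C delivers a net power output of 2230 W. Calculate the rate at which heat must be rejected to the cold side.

T_C = 17 °C → 17 + 273.15 = 290.15 K.
Carnot efficiency: η = 1 − T_C/T_H = 1 − 290.15/645.00 = 0.5502.
Since Q_C/Q_H = T_C/T_H and Q_H = W/η, Q_C = W·T_C/(T_H − T_C) = 2230 × 290.15/354.85 = 1823 W.

Q̇_C ≈ 1823 W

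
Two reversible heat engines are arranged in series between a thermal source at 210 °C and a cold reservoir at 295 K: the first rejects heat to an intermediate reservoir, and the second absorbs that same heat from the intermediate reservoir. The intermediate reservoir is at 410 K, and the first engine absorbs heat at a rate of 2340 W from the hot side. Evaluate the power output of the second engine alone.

Ẇ₂ ≈ 557 W

T_H = 210 °C → 210 + 273.15 = 483.15 K.
Heat entering the second stage: Q_m = Q_H·(T_m/T_H) = 2340 × 410.00/483.15 = 1990 W.
Second-stage efficiency η₂ = 1 − T_C/T_m = 1 − 295.00/410.00 = 0.2805, so W₂ = η₂·Q_m = 557 W.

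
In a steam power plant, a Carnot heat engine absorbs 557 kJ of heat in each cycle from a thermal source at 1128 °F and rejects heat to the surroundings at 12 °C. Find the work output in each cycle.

W ≈ 377 kJ

T_H = 1128 °F → (1128 − 32) × 5/9 = 608.89 °C = 882.04 K.
T_C = 12 °C → 12 + 273.15 = 285.15 K.
Since the cycle is reversible, η = 1 − T_C/T_H = 1 − 285.15/882.04 = 0.6767.
W = η·Q_H = 0.6767 × 557 = 377 kJ.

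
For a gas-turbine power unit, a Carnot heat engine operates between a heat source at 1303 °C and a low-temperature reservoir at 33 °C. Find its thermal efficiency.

η ≈ 0.8058

T_H = 1303 °C → 1303 + 273.15 = 1576.15 K.
T_C = 33 °C → 33 + 273.15 = 306.15 K.
Carnot efficiency: η = 1 − T_C/T_H = 1 − 306.15/1576.15 = 0.8058.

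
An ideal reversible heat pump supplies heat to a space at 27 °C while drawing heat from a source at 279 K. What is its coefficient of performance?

T_H = 27 °C → 27 + 273.15 = 300.15 K.
The Carnot heat-pump COP is COP_HP = T_H/(T_H − T_C) = 300.15/(300.15 − 279.00) = 14.2.

COP_HP ≈ 14.2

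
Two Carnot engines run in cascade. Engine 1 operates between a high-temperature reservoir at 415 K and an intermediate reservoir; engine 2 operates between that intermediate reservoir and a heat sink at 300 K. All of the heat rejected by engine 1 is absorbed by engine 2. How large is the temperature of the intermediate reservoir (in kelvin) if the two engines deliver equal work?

T_m ≈ 358 K

For reversible stages Q_m = Q_H·(T_m/T_H). Setting W₁ = Q_H(1 − T_m/T_H) equal to W₂ = Q_m(1 − T_C/T_m) = Q_H·(T_m − T_C)/T_H gives T_H − T_m = T_m − T_C, so T_m = (T_H + T_C)/2 = (415.00 + 300.00)/2 = 358 K.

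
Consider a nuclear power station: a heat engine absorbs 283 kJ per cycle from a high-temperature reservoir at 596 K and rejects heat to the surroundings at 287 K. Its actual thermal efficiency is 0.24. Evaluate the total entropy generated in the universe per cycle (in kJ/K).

ΔS_univ ≈ 0.275 kJ/K

W = η·Q_H = 0.24 × 283 = 67.92 kJ, so Q_C = Q_H − W = 215.1 kJ.
The hot reservoir loses entropy Q_H/T_H = 283/596.00 = 0.4748 kJ/K; the cold reservoir gains Q_C/T_C = 215.1/287.00 = 0.7494 kJ/K.
ΔS_univ = −Q_H/T_H + Q_C/T_C = 0.275 kJ/K (> 0, since η = 0.24 < η_Carnot = 0.518).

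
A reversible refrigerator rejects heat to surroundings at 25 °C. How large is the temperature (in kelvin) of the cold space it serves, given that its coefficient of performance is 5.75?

T_H = 25 °C → 25 + 273.15 = 298.15 K.
COP_R = T_C/(T_H − T_C) ⇒ T_C = T_H·COP_R/(1 + COP_R) = 298.15 × 5.75/(1 + 5.75) = 254 K.

T_C ≈ 254 K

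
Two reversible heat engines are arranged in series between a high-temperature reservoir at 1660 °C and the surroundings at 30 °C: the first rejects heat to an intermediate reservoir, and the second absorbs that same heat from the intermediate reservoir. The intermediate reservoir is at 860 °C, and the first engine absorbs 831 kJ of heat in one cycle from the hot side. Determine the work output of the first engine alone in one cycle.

T_H = 1660 °C → 1660 + 273.15 = 1933.15 K.
T_C = 30 °C → 30 + 273.15 = 303.15 K.
T_m = 860 °C → 860 + 273.15 = 1133.15 K.
First-stage efficiency η₁ = 1 − T_m/T_H = 1 − 1133.15/1933.15 = 0.4138.
W₁ = η₁·Q_H = 0.4138 × 831 = 344 kJ.

W₁ ≈ 344 kJ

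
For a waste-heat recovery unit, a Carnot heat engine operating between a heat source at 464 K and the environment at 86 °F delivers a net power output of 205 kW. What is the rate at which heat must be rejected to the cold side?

Q̇_C ≈ 386 kW

T_C = 86 °F → (86 − 32) × 5/9 = 30.00 °C = 303.15 K.
Since the cycle is reversible, η = 1 − T_C/T_H = 1 − 303.15/464.00 = 0.3467.
Since Q_C/Q_H = T_C/T_H and Q_H = W/η, Q_C = W·T_C/(T_H − T_C) = 205 × 303.15/160.85 = 386 kW.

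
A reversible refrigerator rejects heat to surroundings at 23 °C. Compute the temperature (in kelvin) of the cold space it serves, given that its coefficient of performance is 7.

T_H = 23 °C → 23 + 273.15 = 296.15 K.
COP_R = T_C/(T_H − T_C) ⇒ T_C = T_H·COP_R/(1 + COP_R) = 296.15 × 7/(1 + 7) = 259 K.

T_C ≈ 259 K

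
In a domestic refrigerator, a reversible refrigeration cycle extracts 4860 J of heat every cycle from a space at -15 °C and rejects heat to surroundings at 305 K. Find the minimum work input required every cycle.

W_in ≈ 882.0 J

T_C = -15 °C → -15 + 273.15 = 258.15 K.
Carnot COP: COP_R = T_C/(T_H − T_C) = 258.15/46.85 = 5.5101.
W = Q_C/COP_R = 4860/5.5101 = 882.0 J.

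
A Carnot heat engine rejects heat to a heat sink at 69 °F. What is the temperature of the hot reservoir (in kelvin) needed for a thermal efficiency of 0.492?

T_H ≈ 578 K

T_C = 69 °F → (69 − 32) × 5/9 = 20.56 °C = 293.71 K.
From η = 1 − T_C/T_H, solving for T_H gives T_H = T_C/(1 − η) = 293.71/(1 − 0.492) = 578 K.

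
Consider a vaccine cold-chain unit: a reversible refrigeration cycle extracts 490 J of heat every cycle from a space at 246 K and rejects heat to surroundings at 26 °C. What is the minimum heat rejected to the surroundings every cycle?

T_H = 26 °C → 26 + 273.15 = 299.15 K.
For a reversible cycle Q_H/Q_C = T_H/T_C, so Q_H = Q_C·T_H/T_C = 490 × 299.15/246.00 = 596 J.

Q_H ≈ 596 J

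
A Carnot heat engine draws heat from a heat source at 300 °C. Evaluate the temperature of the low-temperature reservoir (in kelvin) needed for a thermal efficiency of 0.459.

T_H = 300 °C → 300 + 273.15 = 573.15 K.
From η = 1 − T_C/T_H, T_C = T_H·(1 − η) = 573.15 × (1 − 0.459) = 310 K.

T_C ≈ 310 K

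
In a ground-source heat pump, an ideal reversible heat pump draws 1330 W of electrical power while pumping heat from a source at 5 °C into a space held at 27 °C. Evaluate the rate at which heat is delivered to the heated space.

Q̇_H ≈ 18100 W

T_H = 27 °C → 27 + 273.15 = 300.15 K.
T_C = 5 °C → 5 + 273.15 = 278.15 K.
COP_HP = T_H/(T_H − T_C) = 300.15/22.00 = 13.6432.
Q_H = COP_HP · W = 13.6432 × 1330 = 18100 W.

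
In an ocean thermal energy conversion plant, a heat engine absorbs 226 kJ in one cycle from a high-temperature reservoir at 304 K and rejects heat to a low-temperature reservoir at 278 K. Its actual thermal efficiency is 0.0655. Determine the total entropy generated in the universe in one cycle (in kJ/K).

W = η·Q_H = 0.0655 × 226 = 14.80 kJ, so Q_C = Q_H − W = 211.2 kJ.
Reservoir entropy changes: ΔS_H = −Q_H/T_H = −226/304.00 = -0.7434 kJ/K and ΔS_C = +Q_C/T_C = 211.2/278.00 = 0.7597 kJ/K.
ΔS_univ = −Q_H/T_H + Q_C/T_C = 0.01628 kJ/K (> 0, since η = 0.0655 < η_Carnot = 0.086).

ΔS_univ ≈ 0.01628 kJ/K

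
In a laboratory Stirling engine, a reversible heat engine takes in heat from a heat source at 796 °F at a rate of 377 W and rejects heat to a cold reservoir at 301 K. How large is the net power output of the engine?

Ẇ ≈ 214 W

T_H = 796 °F → (796 − 32) × 5/9 = 424.44 °C = 697.59 K.
Since the cycle is reversible, η = 1 − T_C/T_H = 1 − 301.00/697.59 = 0.5685.
W = η·Q_H = 0.5685 × 377 = 214 W.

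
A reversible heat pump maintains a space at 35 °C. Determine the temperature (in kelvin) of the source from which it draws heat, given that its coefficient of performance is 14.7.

T_C ≈ 287.2 K

T_H = 35 °C → 35 + 273.15 = 308.15 K.
COP_HP = T_H/(T_H − T_C) ⇒ T_C = T_H·(COP_HP − 1)/COP_HP = 308.15 × (14.7 − 1)/14.7 = 287.2 K.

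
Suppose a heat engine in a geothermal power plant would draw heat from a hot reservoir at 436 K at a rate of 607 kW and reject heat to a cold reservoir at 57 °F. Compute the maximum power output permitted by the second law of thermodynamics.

Ẇ_max ≈ 207.4 kW

T_C = 57 °F → (57 − 32) × 5/9 = 13.89 °C = 287.04 K.
By the Carnot theorem, η_max = 1 − T_C/T_H = 1 − 287.04/436.00 = 0.3417.
W_max = η_max · Q_H = 0.3417 × 607 = 207.4 kW.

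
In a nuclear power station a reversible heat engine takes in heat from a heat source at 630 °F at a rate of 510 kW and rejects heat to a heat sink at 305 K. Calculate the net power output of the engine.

Ẇ ≈ 253.1 kW

T_H = 630 °F → (630 − 32) × 5/9 = 332.22 °C = 605.37 K.
The Carnot efficiency is η = 1 − T_C/T_H = 1 − 305.00/605.37 = 0.4962.
W = η·Q_H = 0.4962 × 510 = 253.1 kW.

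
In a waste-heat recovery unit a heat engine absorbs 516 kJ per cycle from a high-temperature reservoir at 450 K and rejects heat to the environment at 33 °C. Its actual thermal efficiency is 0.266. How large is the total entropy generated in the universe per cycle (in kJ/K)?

T_C = 33 °C → 33 + 273.15 = 306.15 K.
W = η·Q_H = 0.266 × 516 = 137.3 kJ, so Q_C = Q_H − W = 378.7 kJ.
The hot reservoir loses entropy Q_H/T_H = 516/450.00 = 1.147 kJ/K; the cold reservoir gains Q_C/T_C = 378.7/306.15 = 1.237 kJ/K.
ΔS_univ = −Q_H/T_H + Q_C/T_C = 0.09045 kJ/K (> 0, since η = 0.266 < η_Carnot = 0.320).

ΔS_univ ≈ 0.09045 kJ/K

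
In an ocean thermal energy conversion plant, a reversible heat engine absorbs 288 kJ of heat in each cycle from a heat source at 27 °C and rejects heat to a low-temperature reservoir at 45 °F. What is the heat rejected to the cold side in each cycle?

Q_C ≈ 269 kJ

T_H = 27 °C → 27 + 273.15 = 300.15 K.
T_C = 45 °F → (45 − 32) × 5/9 = 7.22 °C = 280.37 K.
Carnot efficiency: η = 1 − T_C/T_H = 1 − 280.37/300.15 = 0.0659.
For a reversible cycle Q_C/Q_H = T_C/T_H, so Q_C = 288 × 280.37/300.15 = 269 kJ.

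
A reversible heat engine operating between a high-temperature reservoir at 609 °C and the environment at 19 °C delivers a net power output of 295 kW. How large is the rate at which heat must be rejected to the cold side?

T_H = 609 °C → 609 + 273.15 = 882.15 K.
T_C = 19 °C → 19 + 273.15 = 292.15 K.
η_rev = 1 − T_C/T_H = 1 − 292.15/882.15 = 0.6688.
Since Q_C/Q_H = T_C/T_H and Q_H = W/η, Q_C = W·T_C/(T_H − T_C) = 295 × 292.15/590.00 = 146 kW.

Q̇_C ≈ 146 kW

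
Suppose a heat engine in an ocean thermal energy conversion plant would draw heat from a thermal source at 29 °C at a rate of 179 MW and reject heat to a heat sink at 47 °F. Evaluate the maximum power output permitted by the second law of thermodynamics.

Ẇ_max ≈ 12.24 MW

T_H = 29 °C → 29 + 273.15 = 302.15 K.
T_C = 47 °F → (47 − 32) × 5/9 = 8.33 °C = 281.48 K.
No engine can exceed the Carnot limit: η_max = 1 − T_C/T_H = 1 − 281.48/302.15 = 0.0684.
W_max = η_max · Q_H = 0.0684 × 179 = 12.24 MW.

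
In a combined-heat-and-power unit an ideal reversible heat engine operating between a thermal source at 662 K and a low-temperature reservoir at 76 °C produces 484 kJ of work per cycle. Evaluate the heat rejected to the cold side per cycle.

T_C = 76 °C → 76 + 273.15 = 349.15 K.
η_rev = 1 − T_C/T_H = 1 − 349.15/662.00 = 0.4726.
Since Q_C/Q_H = T_C/T_H and Q_H = W/η, Q_C = W·T_C/(T_H − T_C) = 484 × 349.15/312.85 = 540 kJ.

Q_C ≈ 540 kJ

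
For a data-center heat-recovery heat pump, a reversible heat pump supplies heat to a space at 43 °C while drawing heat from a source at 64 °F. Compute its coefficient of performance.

COP_HP ≈ 12.53

T_H = 43 °C → 43 + 273.15 = 316.15 K.
T_C = 64 °F → (64 − 32) × 5/9 = 17.78 °C = 290.93 K.
The Carnot heat-pump COP is COP_HP = T_H/(T_H − T_C) = 316.15/(316.15 − 290.93) = 12.53.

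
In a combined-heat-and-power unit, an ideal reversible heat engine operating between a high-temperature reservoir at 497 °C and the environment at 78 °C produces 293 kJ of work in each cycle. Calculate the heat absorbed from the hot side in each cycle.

Q_H ≈ 538.6 kJ

T_H = 497 °C → 497 + 273.15 = 770.15 K.
T_C = 78 °C → 78 + 273.15 = 351.15 K.
Carnot efficiency: η = 1 − T_C/T_H = 1 − 351.15/770.15 = 0.5440.
Q_H = W/η = 293/0.5440 = 538.6 kJ.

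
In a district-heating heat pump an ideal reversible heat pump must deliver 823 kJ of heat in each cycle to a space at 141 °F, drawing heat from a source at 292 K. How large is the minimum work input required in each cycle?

T_H = 141 °F → (141 − 32) × 5/9 = 60.56 °C = 333.71 K.
For a reversible heat pump, COP_HP = T_H/(T_H − T_C) = 333.71/41.71 = 8.0015.
W = Q_H/COP_HP = 823/8.0015 = 103 kJ.

W_in ≈ 103 kJ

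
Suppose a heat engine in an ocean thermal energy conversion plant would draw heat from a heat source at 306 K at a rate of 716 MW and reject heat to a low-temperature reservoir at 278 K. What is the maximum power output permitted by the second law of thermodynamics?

Ẇ_max ≈ 65.5 MW

No engine can exceed the Carnot limit: η_max = 1 − T_C/T_H = 1 − 278.00/306.00 = 0.0915.
W_max = η_max · Q_H = 0.0915 × 716 = 65.5 MW.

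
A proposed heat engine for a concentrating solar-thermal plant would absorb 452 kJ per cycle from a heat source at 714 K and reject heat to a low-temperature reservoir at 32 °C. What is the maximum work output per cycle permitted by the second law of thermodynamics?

W_max ≈ 258.8 kJ

T_C = 32 °C → 32 + 273.15 = 305.15 K.
No engine can exceed the Carnot limit: η_max = 1 − T_C/T_H = 1 − 305.15/714.00 = 0.5726.
W_max = η_max · Q_H = 0.5726 × 452 = 258.8 kJ.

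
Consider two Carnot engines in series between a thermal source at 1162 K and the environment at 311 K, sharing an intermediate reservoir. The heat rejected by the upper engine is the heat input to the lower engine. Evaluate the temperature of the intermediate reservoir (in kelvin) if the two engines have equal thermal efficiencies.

T_m ≈ 601 K

Equal efficiencies require 1 − T_m/T_H = 1 − T_C/T_m, i.e. T_m/T_H = T_C/T_m, so T_m = √(T_H·T_C) = √(1162.00 × 311.00) = 601 K.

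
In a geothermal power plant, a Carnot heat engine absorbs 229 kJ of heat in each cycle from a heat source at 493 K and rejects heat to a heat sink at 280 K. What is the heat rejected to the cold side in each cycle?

Since the cycle is reversible, η = 1 − T_C/T_H = 1 − 280.00/493.00 = 0.4320.
For a reversible cycle Q_C/Q_H = T_C/T_H, so Q_C = 229 × 280.00/493.00 = 130.1 kJ.

Q_C ≈ 130.1 kJ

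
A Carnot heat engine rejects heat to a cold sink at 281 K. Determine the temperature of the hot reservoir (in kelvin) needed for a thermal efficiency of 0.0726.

From η = 1 − T_C/T_H, solving for T_H gives T_H = T_C/(1 − η) = 281.00/(1 − 0.0726) = 303 K.

T_H ≈ 303 K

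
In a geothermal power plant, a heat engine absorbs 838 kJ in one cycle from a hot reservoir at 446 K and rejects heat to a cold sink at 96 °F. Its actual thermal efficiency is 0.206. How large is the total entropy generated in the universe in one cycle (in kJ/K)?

ΔS_univ ≈ 0.2764 kJ/K

T_C = 96 °F → (96 − 32) × 5/9 = 35.56 °C = 308.71 K.
W = η·Q_H = 0.206 × 838 = 172.6 kJ, so Q_C = Q_H − W = 665.4 kJ.
Reservoir entropy changes: ΔS_H = −Q_H/T_H = −838/446.00 = -1.879 kJ/K and ΔS_C = +Q_C/T_C = 665.4/308.71 = 2.155 kJ/K.
ΔS_univ = −Q_H/T_H + Q_C/T_C = 0.2764 kJ/K (> 0, since η = 0.206 < η_Carnot = 0.308).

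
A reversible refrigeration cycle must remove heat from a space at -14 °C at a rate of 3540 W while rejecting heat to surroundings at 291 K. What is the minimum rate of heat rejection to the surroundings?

T_C = -14 °C → -14 + 273.15 = 259.15 K.
For a reversible cycle Q_H/Q_C = T_H/T_C, so Q_H = Q_C·T_H/T_C = 3540 × 291.00/259.15 = 3980 W.

Q̇_H ≈ 3980 W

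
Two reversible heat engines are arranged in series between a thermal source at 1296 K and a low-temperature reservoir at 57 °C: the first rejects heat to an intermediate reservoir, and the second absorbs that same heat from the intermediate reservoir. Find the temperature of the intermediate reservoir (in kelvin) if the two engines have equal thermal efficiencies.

T_C = 57 °C → 57 + 273.15 = 330.15 K.
Equal efficiencies require 1 − T_m/T_H = 1 − T_C/T_m, i.e. T_m/T_H = T_C/T_m, so T_m = √(T_H·T_C) = √(1296.00 × 330.15) = 654.1 K.

T_m ≈ 654.1 K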